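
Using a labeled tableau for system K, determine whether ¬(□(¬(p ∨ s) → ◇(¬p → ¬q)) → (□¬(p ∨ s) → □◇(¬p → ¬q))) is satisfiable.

No, unsatisfiable

1. ¬(□(¬(p ∨ s) → ◇(¬p → ¬q)) → (□¬(p ∨ s) → □◇(¬p → ¬q))), 0
2. □(¬(p ∨ s) → ◇(¬p → ¬q)), 0
3. ¬(□¬(p ∨ s) → □◇(¬p → ¬q)), 0
4. □¬(p ∨ s), 0
5. ¬□◇(¬p → ¬q), 0
6. ¬◇(¬p → ¬q), 1
7. ¬(p ∨ s) → ◇(¬p → ¬q), 1
8. ¬(p ∨ s), 1
9. ¬p, 1
10. ¬s, 1
11. ◇(¬p → ¬q), 1
12. ¬p → ¬q, 2
13. ¬(¬p → ¬q), 2
14. ¬p, 2
15. q, 2
16. ¬q, 2
Accessibility: 0R1, 1R2
Branch closes: q and ¬q both at 2.
All branches of the tableau close; one closing branch shown above.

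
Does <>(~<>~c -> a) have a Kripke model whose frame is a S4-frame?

Satisfiable (open branch found)

1. <>(~<>~c -> a), w0
2. ~<>~c -> a, w1
3. a, w1
Accessibility: w0Rw0, w0Rw1, w1Rw1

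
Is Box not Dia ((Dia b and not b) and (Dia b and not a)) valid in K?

Tableau for the negation not Box not Dia ((Dia b and not b) and (Dia b and not a)):
1. not Box not Dia ((Dia b and not b) and (Dia b and not a)), 0
2. Dia ((Dia b and not b) and (Dia b and not a)), 1
3. (Dia b and not b) and (Dia b and not a), 2
4. Dia b and not b, 2
5. Dia b and not a, 2
6. Dia b, 2
7. not b, 2
8. not a, 2
9. b, 3
Accessibility: 0R1, 1R2, 2R3
The negation has an open branch (countermodel exists).

No, not valid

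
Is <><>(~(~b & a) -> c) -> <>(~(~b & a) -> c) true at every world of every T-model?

Not valid

Tableau for the negation ~(<><>(~(~b & a) -> c) -> <>(~(~b & a) -> c)):
1. ~(<><>(~(~b & a) -> c) -> <>(~(~b & a) -> c)), w0
2. <><>(~(~b & a) -> c), w0
3. ~<>(~(~b & a) -> c), w0
4. ~(~(~b & a) -> c), w0
5. ~(~b & a), w0
6. ~c, w0
7. ~a, w0
8. <>(~(~b & a) -> c), w1
9. ~(~(~b & a) -> c), w1
10. ~(~b & a), w1
11. ~c, w1
12. ~a, w1
13. ~(~b & a) -> c, w2
14. c, w2
Accessibility: w0Rw0, w0Rw1, w1Rw1, w1Rw2, w2Rw2
The negation has an open branch (countermodel exists).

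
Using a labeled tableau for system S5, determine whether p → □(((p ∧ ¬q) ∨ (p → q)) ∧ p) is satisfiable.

1. p → □(((p ∧ ¬q) ∨ (p → q)) ∧ p), u
2. □(((p ∧ ¬q) ∨ (p → q)) ∧ p), u
3. ((p ∧ ¬q) ∨ (p → q)) ∧ p, u
4. (p ∧ ¬q) ∨ (p → q), u
5. p, u
6. p → q, u
7. q, u
Accessibility: uRu

Satisfiable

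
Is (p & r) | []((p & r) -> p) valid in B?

Valid in B

Tableau for the negation ~((p & r) | []((p & r) -> p)):
1. ~((p & r) | []((p & r) -> p)), 0
2. ~(p & r), 0   [~|-rule on 1]
3. ~[]((p & r) -> p), 0   [~|-rule on 1]
4. ~r, 0   [~&-rule on 2 (branches; this branch)]
5. ~((p & r) -> p), 1   [~[]-rule on 3: fresh world 1, 0R1]
6. p & r, 1   [~->-rule on 5]
7. ~p, 1   [~->-rule on 5]
8. p, 1   [&-rule on 6]
9. r, 1   [&-rule on 6]
Accessibility: 0R0, 0R1, 1R0, 1R1
Branch closes: p and ~p both at 1.
All branches of the negation close; one closing branch shown above.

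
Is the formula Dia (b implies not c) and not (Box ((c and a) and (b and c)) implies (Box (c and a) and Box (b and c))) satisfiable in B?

1. Dia (b implies not c) and not (Box ((c and a) and (b and c)) implies (Box (c and a) and Box (b and c))), u
2. Dia (b implies not c), u
3. not (Box ((c and a) and (b and c)) implies (Box (c and a) and Box (b and c))), u
4. Box ((c and a) and (b and c)), u
5. not (Box (c and a) and Box (b and c)), u
6. (c and a) and (b and c), u
7. c and a, u
8. b and c, u
9. c, u
10. a, u
11. b, u
12. not Box (b and c), u
13. b implies not c, v
14. (c and a) and (b and c), v
15. c and a, v
16. b and c, v
17. c, v
18. a, v
19. b, v
20. not c, v
Accessibility: uRu, uRv, vRu, vRv
Branch closes: c and not c both at v.
(One branch shown.) All branches close.

Unsatisfiable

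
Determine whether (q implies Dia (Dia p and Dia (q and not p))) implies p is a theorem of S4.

Tableau for the negation not ((q implies Dia (Dia p and Dia (q and not p))) implies p):
1. not ((q implies Dia (Dia p and Dia (q and not p))) implies p), u
2. q implies Dia (Dia p and Dia (q and not p)), u
3. not p, u
4. Dia (Dia p and Dia (q and not p)), u
5. Dia p and Dia (q and not p), v
6. Dia p, v
7. Dia (q and not p), v
8. p, w
9. q and not p, x
10. q, x
11. not p, x
Accessibility: uRu, uRv, uRw, uRx, vRv, vRw, vRx, wRw, xRx
The negation has an open branch (countermodel exists).

Not valid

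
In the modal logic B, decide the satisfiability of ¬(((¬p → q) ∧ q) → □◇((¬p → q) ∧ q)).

No, unsatisfiable

1. ¬(((¬p → q) ∧ q) → □◇((¬p → q) ∧ q)), 0
2. (¬p → q) ∧ q, 0
3. ¬□◇((¬p → q) ∧ q), 0
4. ¬p → q, 0
5. q, 0
6. ¬◇((¬p → q) ∧ q), 1
7. ¬((¬p → q) ∧ q), 0
8. ¬((¬p → q) ∧ q), 1
9. ¬(¬p → q), 0
10. ¬p, 0
11. ¬q, 0
Accessibility: 0R0, 0R1, 1R0, 1R1
Branch closes: q and ¬q both at 0.
All branches of the tableau close; one closing branch shown above.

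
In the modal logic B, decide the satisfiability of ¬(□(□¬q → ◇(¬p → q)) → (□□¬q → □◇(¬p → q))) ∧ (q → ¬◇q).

No, unsatisfiable

1. ¬(□(□¬q → ◇(¬p → q)) → (□□¬q → □◇(¬p → q))) ∧ (q → ¬◇q), 0
2. ¬(□(□¬q → ◇(¬p → q)) → (□□¬q → □◇(¬p → q))), 0   [∧-rule on 1]
3. q → ¬◇q, 0   [∧-rule on 1]
4. □(□¬q → ◇(¬p → q)), 0   [¬→-rule on 2]
5. ¬(□□¬q → □◇(¬p → q)), 0   [¬→-rule on 2]
6. □□¬q, 0   [¬→-rule on 5]
7. ¬□◇(¬p → q), 0   [¬→-rule on 5]
8. □¬q → ◇(¬p → q), 0   [□-rule on 4 via 0R0]
9. □¬q, 0   [□-rule on 6 via 0R0]
10. ¬q, 0   [□-rule on 9 via 0R0]
11. ¬◇q, 0   [→-rule on 3 (branches; this branch)]
12. ◇(¬p → q), 0   [→-rule on 8 (branches; this branch)]
13. ¬◇(¬p → q), 1   [¬□-rule on 7: fresh world 1, 0R1]
14. □¬q → ◇(¬p → q), 1   [□-rule on 4 via 0R1]
15. □¬q, 1   [□-rule on 6 via 0R1]
16. ¬q, 1   [□-rule on 9 via 0R1]
17. ¬(¬p → q), 0   [¬◇-rule on 13 via 1R0]
18. ¬p, 0   [¬→-rule on 17]
19. ¬(¬p → q), 1   [¬◇-rule on 13 via 1R1]
20. ¬p, 1   [¬→-rule on 19]
21. ◇(¬p → q), 1   [→-rule on 14 (branches; this branch)]
22. ¬p → q, 2   [◇-rule on 12: fresh world 2, 0R2]
23. □¬q → ◇(¬p → q), 2   [□-rule on 4 via 0R2]
24. □¬q, 2   [□-rule on 6 via 0R2]
25. ¬q, 2   [□-rule on 9 via 0R2]
26. p, 2   [→-rule on 22 (branches; this branch)]
27. ◇(¬p → q), 2   [→-rule on 23 (branches; this branch)]
28. ¬p → q, 3   [◇-rule on 21: fresh world 3, 1R3]
29. ¬(¬p → q), 3   [¬◇-rule on 13 via 1R3]
30. ¬p, 3   [¬→-rule on 29]
31. ¬q, 3   [¬→-rule on 29]
32. q, 3   [→-rule on 28 (branches; this branch)]
Accessibility: 0R0, 0R1, 0R2, 1R0, 1R1, 1R3, 2R0, 2R2, 3R1, 3R3
Branch closes: q and ¬q both at 3.
(One branch shown.) All branches close.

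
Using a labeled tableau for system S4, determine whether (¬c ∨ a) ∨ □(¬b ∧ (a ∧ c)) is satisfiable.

1. (¬c ∨ a) ∨ □(¬b ∧ (a ∧ c)), w0
2. □(¬b ∧ (a ∧ c)), w0
3. ¬b ∧ (a ∧ c), w0
4. ¬b, w0
5. a ∧ c, w0
6. a, w0
7. c, w0
Accessibility: w0Rw0

Satisfiable (open branch found)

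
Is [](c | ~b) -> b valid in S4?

Invalid (countermodel exists)

Tableau for the negation ~([](c | ~b) -> b):
1. ~([](c | ~b) -> b), 0
2. [](c | ~b), 0
3. ~b, 0
4. c | ~b, 0
Accessibility: 0R0
The negation has an open branch (countermodel exists).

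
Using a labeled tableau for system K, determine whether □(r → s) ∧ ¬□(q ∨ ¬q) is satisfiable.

No, unsatisfiable

1. □(r → s) ∧ ¬□(q ∨ ¬q), 0
2. □(r → s), 0   [∧-rule on 1]
3. ¬□(q ∨ ¬q), 0   [∧-rule on 1]
4. ¬(q ∨ ¬q), 1   [¬□-rule on 3: fresh world 1, 0R1]
5. ¬q, 1   [¬∨-rule on 4]
6. q, 1   [¬∨-rule on 4]
Accessibility: 0R1
Branch closes: q and ¬q both at 1.
All branches of the tableau close; one closing branch shown above.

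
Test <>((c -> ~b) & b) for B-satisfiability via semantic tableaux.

1. <>((c -> ~b) & b), u
2. (c -> ~b) & b, v   [<>-rule on 1: fresh world v, uRv]
3. c -> ~b, v   [&-rule on 2]
4. b, v   [&-rule on 2]
5. ~c, v   [->-rule on 3 (branches; this branch)]
Accessibility: uRu, uRv, vRu, vRv

Satisfiable (open branch found)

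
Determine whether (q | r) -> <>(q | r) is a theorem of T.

Yes, valid

Tableau for the negation ~((q | r) -> <>(q | r)):
1. ~((q | r) -> <>(q | r)), u
2. q | r, u   [~->-rule on 1]
3. ~<>(q | r), u   [~->-rule on 1]
4. ~(q | r), u   [~<>-rule on 3 via uRu]
5. ~q, u   [~|-rule on 4]
6. ~r, u   [~|-rule on 4]
7. r, u   [|-rule on 2 (branches; this branch)]
Accessibility: uRu
Branch closes: r and ~r both at u.
All branches of the negation close; one closing branch shown above.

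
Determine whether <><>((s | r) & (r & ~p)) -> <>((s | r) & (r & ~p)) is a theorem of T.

Tableau for the negation ~(<><>((s | r) & (r & ~p)) -> <>((s | r) & (r & ~p))):
1. ~(<><>((s | r) & (r & ~p)) -> <>((s | r) & (r & ~p))), w0
2. <><>((s | r) & (r & ~p)), w0   [~->-rule on 1]
3. ~<>((s | r) & (r & ~p)), w0   [~->-rule on 1]
4. ~((s | r) & (r & ~p)), w0   [~<>-rule on 3 via w0Rw0]
5. ~(r & ~p), w0   [~&-rule on 4 (branches; this branch)]
6. p, w0   [~&-rule on 5 (branches; this branch)]
7. <>((s | r) & (r & ~p)), w1   [<>-rule on 2: fresh world w1, w0Rw1]
8. ~((s | r) & (r & ~p)), w1   [~<>-rule on 3 via w0Rw1]
9. ~(r & ~p), w1   [~&-rule on 8 (branches; this branch)]
10. p, w1   [~&-rule on 9 (branches; this branch)]
11. (s | r) & (r & ~p), w2   [<>-rule on 7: fresh world w2, w1Rw2]
12. s | r, w2   [&-rule on 11]
13. r & ~p, w2   [&-rule on 11]
14. r, w2   [&-rule on 13]
15. ~p, w2   [&-rule on 13]
Accessibility: w0Rw0, w0Rw1, w1Rw1, w1Rw2, w2Rw2
The negation has an open branch (countermodel exists).

Invalid (countermodel exists)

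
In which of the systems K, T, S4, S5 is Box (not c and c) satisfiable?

K

T-tableau for the formula:
1. Box (not c and c), 0
2. not c and c, 0   [Box-rule on 1 via 0R0]
3. not c, 0   [and-rule on 2]
4. c, 0   [and-rule on 2]
Accessibility: 0R0
Branch closes: c and not c both at 0.
Every branch closes (one shown): unsatisfiable in T, hence also in S4, S5 (every S4/S5-frame is a T-frame).
K-tableau for the formula:
1. Box (not c and c), 0
Complete open branch: satisfiable in K.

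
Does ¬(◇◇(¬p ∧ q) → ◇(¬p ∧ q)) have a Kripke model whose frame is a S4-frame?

1. ¬(◇◇(¬p ∧ q) → ◇(¬p ∧ q)), w0
2. ◇◇(¬p ∧ q), w0
3. ¬◇(¬p ∧ q), w0
4. ¬(¬p ∧ q), w0
5. ¬q, w0
6. ◇(¬p ∧ q), w1
7. ¬(¬p ∧ q), w1
8. ¬q, w1
9. ¬p ∧ q, w2
10. ¬p, w2
11. q, w2
12. ¬(¬p ∧ q), w2
13. ¬q, w2
Accessibility: w0Rw0, w0Rw1, w0Rw2, w1Rw1, w1Rw2, w2Rw2
Branch closes: q and ¬q both at w2.
All branches of the tableau close; one closing branch shown above.

No, unsatisfiable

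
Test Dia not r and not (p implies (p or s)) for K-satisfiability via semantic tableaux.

1. Dia not r and not (p implies (p or s)), u
2. Dia not r, u   [and-rule on 1]
3. not (p implies (p or s)), u   [and-rule on 1]
4. p, u   [neg-implies-rule on 3]
5. not (p or s), u   [neg-implies-rule on 3]
6. not p, u   [neg-or-rule on 5]
7. not s, u   [neg-or-rule on 5]
Branch closes: p and not p both at u.
Every branch closes; the branch above is one of them.

No, unsatisfiable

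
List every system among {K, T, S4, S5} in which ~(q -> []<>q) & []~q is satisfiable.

T-tableau for the formula:
1. ~(q -> []<>q) & []~q, u
2. ~(q -> []<>q), u
3. []~q, u
4. q, u
5. ~[]<>q, u
6. ~q, u
Accessibility: uRu
Branch closes: q and ~q both at u.
Every branch closes (one shown): unsatisfiable in T, hence also in S4, S5 (every S4/S5-frame is a T-frame).
K-tableau for the formula:
1. ~(q -> []<>q) & []~q, u
2. ~(q -> []<>q), u
3. []~q, u
4. q, u
5. ~[]<>q, u
6. ~<>q, v
7. ~q, v
Accessibility: uRv
Complete open branch: satisfiable in K.

K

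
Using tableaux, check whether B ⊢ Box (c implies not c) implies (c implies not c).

Yes, valid

Tableau for the negation not (Box (c implies not c) implies (c implies not c)):
1. not (Box (c implies not c) implies (c implies not c)), 0
2. Box (c implies not c), 0
3. not (c implies not c), 0
4. c, 0
5. c implies not c, 0
6. not c, 0
Accessibility: 0R0
Branch closes: c and not c both at 0.
All branches of the negation close; one closing branch shown above.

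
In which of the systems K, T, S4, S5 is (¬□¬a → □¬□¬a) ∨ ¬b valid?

S5-tableau for the negation ¬((¬□¬a → □¬□¬a) ∨ ¬b):
1. ¬((¬□¬a → □¬□¬a) ∨ ¬b), w0
2. ¬(¬□¬a → □¬□¬a), w0
3. b, w0
4. ¬□¬a, w0
5. ¬□¬□¬a, w0
6. a, w1
7. □¬a, w2
8. ¬a, w0
9. ¬a, w1
Accessibility: w0Rw0, w0Rw1, w0Rw2, w1Rw0, w1Rw1, w1Rw2, w2Rw0, w2Rw1, w2Rw2
Branch closes: a and ¬a both at w1.
Every branch closes (one shown): valid in S5.
S4-tableau for the negation ¬((¬□¬a → □¬□¬a) ∨ ¬b):
1. ¬((¬□¬a → □¬□¬a) ∨ ¬b), w0
2. ¬(¬□¬a → □¬□¬a), w0
3. b, w0
4. ¬□¬a, w0
5. ¬□¬□¬a, w0
6. a, w1
7. □¬a, w2
8. ¬a, w2
Accessibility: w0Rw0, w0Rw1, w0Rw2, w1Rw1, w2Rw2
Complete open branch: countermodel on an S4-frame, so not valid in S4, nor in K, T (the same frame is also a K-frame and a T-frame).

S5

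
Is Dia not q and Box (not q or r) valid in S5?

Invalid (countermodel exists)

Tableau for the negation not (Dia not q and Box (not q or r)):
1. not (Dia not q and Box (not q or r)), 0
2. not Box (not q or r), 0
3. not (not q or r), 1
4. q, 1
5. not r, 1
Accessibility: 0R0, 0R1, 1R0, 1R1
The negation has an open branch (countermodel exists).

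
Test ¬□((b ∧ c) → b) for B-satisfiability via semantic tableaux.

No, unsatisfiable

1. ¬□((b ∧ c) → b), w0
2. ¬((b ∧ c) → b), w1   [¬□-rule on 1: fresh world w1, w0Rw1]
3. b ∧ c, w1   [¬→-rule on 2]
4. ¬b, w1   [¬→-rule on 2]
5. b, w1   [∧-rule on 3]
6. c, w1   [∧-rule on 3]
Accessibility: w0Rw0, w0Rw1, w1Rw0, w1Rw1
Branch closes: b and ¬b both at w1.
Every branch closes; the branch above is one of them.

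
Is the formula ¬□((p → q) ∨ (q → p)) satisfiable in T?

Unsatisfiable (every branch closes)

1. ¬□((p → q) ∨ (q → p)), w0
2. ¬((p → q) ∨ (q → p)), w1
3. ¬(p → q), w1
4. ¬(q → p), w1
5. p, w1
6. ¬q, w1
7. q, w1
8. ¬p, w1
Accessibility: w0Rw0, w0Rw1, w1Rw1
Branch closes: q and ¬q both at w1.
Every branch closes; the branch above is one of them.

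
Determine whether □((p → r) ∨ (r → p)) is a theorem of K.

Valid

Tableau for the negation ¬□((p → r) ∨ (r → p)):
1. ¬□((p → r) ∨ (r → p)), w0
2. ¬((p → r) ∨ (r → p)), w1
3. ¬(p → r), w1
4. ¬(r → p), w1
5. p, w1
6. ¬r, w1
7. r, w1
8. ¬p, w1
Accessibility: w0Rw1
Branch closes: r and ¬r both at w1.
All branches of the negation close; one closing branch shown above.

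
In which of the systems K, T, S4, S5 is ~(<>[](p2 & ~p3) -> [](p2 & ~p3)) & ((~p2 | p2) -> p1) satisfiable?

S4-tableau for the formula:
1. ~(<>[](p2 & ~p3) -> [](p2 & ~p3)) & ((~p2 | p2) -> p1), w0
2. ~(<>[](p2 & ~p3) -> [](p2 & ~p3)), w0
3. (~p2 | p2) -> p1, w0
4. <>[](p2 & ~p3), w0
5. ~[](p2 & ~p3), w0
6. p1, w0
7. [](p2 & ~p3), w1
8. p2 & ~p3, w1
9. p2, w1
10. ~p3, w1
11. ~(p2 & ~p3), w2
12. p3, w2
Accessibility: w0Rw0, w0Rw1, w0Rw2, w1Rw1, w2Rw2
Complete open branch: satisfiable in S4, hence also in K, T (this S4-model is also a K-model and a T-model).
S5-tableau for the formula:
1. ~(<>[](p2 & ~p3) -> [](p2 & ~p3)) & ((~p2 | p2) -> p1), w0
2. ~(<>[](p2 & ~p3) -> [](p2 & ~p3)), w0
3. (~p2 | p2) -> p1, w0
4. <>[](p2 & ~p3), w0
5. ~[](p2 & ~p3), w0
6. p1, w0
7. [](p2 & ~p3), w1
8. p2 & ~p3, w0
9. p2, w0
10. ~p3, w0
11. p2 & ~p3, w1
12. p2, w1
13. ~p3, w1
14. ~(p2 & ~p3), w2
15. p2 & ~p3, w2
16. p2, w2
17. ~p3, w2
18. p3, w2
Accessibility: w0Rw0, w0Rw1, w0Rw2, w1Rw0, w1Rw1, w1Rw2, w2Rw0, w2Rw1, w2Rw2
Branch closes: p3 and ~p3 both at w2.
Every branch closes (one shown): unsatisfiable in S5.

K, T, S4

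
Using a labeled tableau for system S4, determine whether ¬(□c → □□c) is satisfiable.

1. ¬(□c → □□c), u
2. □c, u
3. ¬□□c, u
4. c, u
5. ¬□c, v
6. c, v
7. ¬c, w
8. c, w
Accessibility: uRu, uRv, uRw, vRv, vRw, wRw
Branch closes: c and ¬c both at w.
(One branch shown.) All branches close.

No, unsatisfiable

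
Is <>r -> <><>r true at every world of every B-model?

Tableau for the negation ~(<>r -> <><>r):
1. ~(<>r -> <><>r), 0
2. <>r, 0
3. ~<><>r, 0
4. ~<>r, 0
5. ~r, 0
6. r, 1
7. ~<>r, 1
8. ~r, 1
Accessibility: 0R0, 0R1, 1R0, 1R1
Branch closes: r and ~r both at 1.
All branches of the negation close; one closing branch shown above.

Yes, valid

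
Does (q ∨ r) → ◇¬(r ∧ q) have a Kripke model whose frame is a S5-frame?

Yes, satisfiable

1. (q ∨ r) → ◇¬(r ∧ q), 0
2. ◇¬(r ∧ q), 0
3. ¬(r ∧ q), 1
4. ¬q, 1
Accessibility: 0R0, 0R1, 1R0, 1R1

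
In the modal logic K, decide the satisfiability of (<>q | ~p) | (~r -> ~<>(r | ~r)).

1. (<>q | ~p) | (~r -> ~<>(r | ~r)), u
2. ~r -> ~<>(r | ~r), u   [|-rule on 1 (branches; this branch)]
3. ~<>(r | ~r), u   [->-rule on 2 (branches; this branch)]

Yes, satisfiable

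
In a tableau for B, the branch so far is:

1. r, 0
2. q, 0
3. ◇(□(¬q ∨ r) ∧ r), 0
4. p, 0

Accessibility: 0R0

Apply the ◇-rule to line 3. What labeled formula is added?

a fresh world 1 with 0R1, and □(¬q ∨ r) ∧ r at 1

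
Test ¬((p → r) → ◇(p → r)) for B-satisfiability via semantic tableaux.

1. ¬((p → r) → ◇(p → r)), 0
2. p → r, 0
3. ¬◇(p → r), 0
4. ¬(p → r), 0
5. p, 0
6. ¬r, 0
7. r, 0
Accessibility: 0R0
Branch closes: r and ¬r both at 0.
All branches of the tableau close; one closing branch shown above.

Unsatisfiable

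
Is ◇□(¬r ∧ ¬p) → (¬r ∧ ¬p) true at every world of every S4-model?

Tableau for the negation ¬(◇□(¬r ∧ ¬p) → (¬r ∧ ¬p)):
1. ¬(◇□(¬r ∧ ¬p) → (¬r ∧ ¬p)), 0
2. ◇□(¬r ∧ ¬p), 0
3. ¬(¬r ∧ ¬p), 0
4. p, 0
5. □(¬r ∧ ¬p), 1
6. ¬r ∧ ¬p, 1
7. ¬r, 1
8. ¬p, 1
Accessibility: 0R0, 0R1, 1R1
The negation has an open branch (countermodel exists).

Invalid (countermodel exists)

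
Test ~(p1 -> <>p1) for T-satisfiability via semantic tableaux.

Unsatisfiable

1. ~(p1 -> <>p1), 0
2. p1, 0
3. ~<>p1, 0
4. ~p1, 0
Accessibility: 0R0
Branch closes: p1 and ~p1 both at 0.
All branches of the tableau close; one closing branch shown above.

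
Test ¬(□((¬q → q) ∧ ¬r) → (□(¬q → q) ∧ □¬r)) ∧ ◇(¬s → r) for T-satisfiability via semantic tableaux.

Unsatisfiable

1. ¬(□((¬q → q) ∧ ¬r) → (□(¬q → q) ∧ □¬r)) ∧ ◇(¬s → r), u
2. ¬(□((¬q → q) ∧ ¬r) → (□(¬q → q) ∧ □¬r)), u
3. ◇(¬s → r), u
4. □((¬q → q) ∧ ¬r), u
5. ¬(□(¬q → q) ∧ □¬r), u
6. (¬q → q) ∧ ¬r, u
7. ¬q → q, u
8. ¬r, u
9. ¬□(¬q → q), u
10. q, u
11. ¬s → r, v
12. (¬q → q) ∧ ¬r, v
13. ¬q → q, v
14. ¬r, v
15. s, v
16. q, v
17. ¬(¬q → q), w
18. ¬q, w
19. (¬q → q) ∧ ¬r, w
20. ¬q → q, w
21. ¬r, w
22. q, w
Accessibility: uRu, uRv, uRw, vRv, wRw
Branch closes: q and ¬q both at w.
All branches of the tableau close; one closing branch shown above.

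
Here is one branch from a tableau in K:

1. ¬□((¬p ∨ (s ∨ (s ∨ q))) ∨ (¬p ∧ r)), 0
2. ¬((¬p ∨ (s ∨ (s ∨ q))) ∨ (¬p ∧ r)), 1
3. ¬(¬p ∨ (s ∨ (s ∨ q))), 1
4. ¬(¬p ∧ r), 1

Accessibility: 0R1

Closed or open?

No atom appears with both signs at the same world.

No, open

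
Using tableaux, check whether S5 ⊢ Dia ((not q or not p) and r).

Not valid

Tableau for the negation not Dia ((not q or not p) and r):
1. not Dia ((not q or not p) and r), 0
2. not ((not q or not p) and r), 0   [neg-Dia-rule on 1 via 0R0]
3. not r, 0   [neg-and-rule on 2 (branches; this branch)]
Accessibility: 0R0
The negation has an open branch (countermodel exists).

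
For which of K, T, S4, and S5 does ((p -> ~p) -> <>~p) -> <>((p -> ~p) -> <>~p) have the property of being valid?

T-tableau for the negation ~(((p -> ~p) -> <>~p) -> <>((p -> ~p) -> <>~p)):
1. ~(((p -> ~p) -> <>~p) -> <>((p -> ~p) -> <>~p)), w0
2. (p -> ~p) -> <>~p, w0
3. ~<>((p -> ~p) -> <>~p), w0
4. ~((p -> ~p) -> <>~p), w0
5. p -> ~p, w0
6. ~<>~p, w0
7. p, w0
8. ~(p -> ~p), w0
9. ~p, w0
Accessibility: w0Rw0
Branch closes: p and ~p both at w0.
Every branch closes (one shown): valid in T, hence also in S4, S5 (every theorem of T is a theorem of S4 and S5).
K-tableau for the negation ~(((p -> ~p) -> <>~p) -> <>((p -> ~p) -> <>~p)):
1. ~(((p -> ~p) -> <>~p) -> <>((p -> ~p) -> <>~p)), w0
2. (p -> ~p) -> <>~p, w0
3. ~<>((p -> ~p) -> <>~p), w0
4. <>~p, w0
5. ~p, w1
6. ~((p -> ~p) -> <>~p), w1
7. p -> ~p, w1
8. ~<>~p, w1
Accessibility: w0Rw1
Complete open branch: countermodel on a K-frame, so not valid in K.

T, S4, S5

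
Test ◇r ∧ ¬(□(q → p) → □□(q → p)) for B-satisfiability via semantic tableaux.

1. ◇r ∧ ¬(□(q → p) → □□(q → p)), u
2. ◇r, u
3. ¬(□(q → p) → □□(q → p)), u
4. □(q → p), u
5. ¬□□(q → p), u
6. q → p, u
7. p, u
8. r, v
9. q → p, v
10. p, v
11. ¬□(q → p), w
12. q → p, w
13. p, w
14. ¬(q → p), x
15. q, x
16. ¬p, x
Accessibility: uRu, uRv, uRw, vRu, vRv, wRu, wRw, wRx, xRw, xRx

Yes, satisfiable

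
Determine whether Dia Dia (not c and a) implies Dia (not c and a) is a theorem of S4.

Yes, valid

Tableau for the negation not (Dia Dia (not c and a) implies Dia (not c and a)):
1. not (Dia Dia (not c and a) implies Dia (not c and a)), u
2. Dia Dia (not c and a), u   [neg-implies-rule on 1]
3. not Dia (not c and a), u   [neg-implies-rule on 1]
4. not (not c and a), u   [neg-Dia-rule on 3 via uRu]
5. not a, u   [neg-and-rule on 4 (branches; this branch)]
6. Dia (not c and a), v   [Dia-rule on 2: fresh world v, uRv]
7. not (not c and a), v   [neg-Dia-rule on 3 via uRv]
8. not a, v   [neg-and-rule on 7 (branches; this branch)]
9. not c and a, w   [Dia-rule on 6: fresh world w, vRw]
10. not c, w   [and-rule on 9]
11. a, w   [and-rule on 9]
12. not (not c and a), w   [neg-Dia-rule on 3 via uRw]
13. not a, w   [neg-and-rule on 12 (branches; this branch)]
Accessibility: uRu, uRv, uRw, vRv, vRw, wRw
Branch closes: a and not a both at w.
Every branch of the negation's tableau closes; the branch above is one of them.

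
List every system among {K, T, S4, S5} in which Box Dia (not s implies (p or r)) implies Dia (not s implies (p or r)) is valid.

K-tableau for the negation not (Box Dia (not s implies (p or r)) implies Dia (not s implies (p or r))):
1. not (Box Dia (not s implies (p or r)) implies Dia (not s implies (p or r))), u
2. Box Dia (not s implies (p or r)), u
3. not Dia (not s implies (p or r)), u
Complete open branch: countermodel on a K-frame, so not valid in K.
T-tableau for the negation not (Box Dia (not s implies (p or r)) implies Dia (not s implies (p or r))):
1. not (Box Dia (not s implies (p or r)) implies Dia (not s implies (p or r))), u
2. Box Dia (not s implies (p or r)), u
3. not Dia (not s implies (p or r)), u
4. Dia (not s implies (p or r)), u
5. not (not s implies (p or r)), u
6. not s, u
7. not (p or r), u
8. not p, u
9. not r, u
10. not s implies (p or r), v
11. Dia (not s implies (p or r)), v
12. not (not s implies (p or r)), v
13. not s, v
14. not (p or r), v
15. not p, v
16. not r, v
17. p or r, v
18. r, v
Accessibility: uRu, uRv, vRv
Branch closes: r and not r both at v.
Every branch closes (one shown): valid in T, hence also in S4, S5 (every theorem of T is a theorem of S4 and S5).

T, S4, S5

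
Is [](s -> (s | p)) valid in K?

Valid

Tableau for the negation ~[](s -> (s | p)):
1. ~[](s -> (s | p)), w0
2. ~(s -> (s | p)), w1   [~[]-rule on 1: fresh world w1, w0Rw1]
3. s, w1   [~->-rule on 2]
4. ~(s | p), w1   [~->-rule on 2]
5. ~s, w1   [~|-rule on 4]
6. ~p, w1   [~|-rule on 4]
Accessibility: w0Rw1
Branch closes: s and ~s both at w1.
Every branch of the negation's tableau closes; the branch above is one of them.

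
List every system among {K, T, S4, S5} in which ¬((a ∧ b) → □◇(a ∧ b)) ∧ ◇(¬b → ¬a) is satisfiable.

K, T, S4

S5-tableau for the formula:
1. ¬((a ∧ b) → □◇(a ∧ b)) ∧ ◇(¬b → ¬a), u
2. ¬((a ∧ b) → □◇(a ∧ b)), u   [∧-rule on 1]
3. ◇(¬b → ¬a), u   [∧-rule on 1]
4. a ∧ b, u   [¬→-rule on 2]
5. ¬□◇(a ∧ b), u   [¬→-rule on 2]
6. a, u   [∧-rule on 4]
7. b, u   [∧-rule on 4]
8. ¬b → ¬a, v   [◇-rule on 3: fresh world v, uRv]
9. ¬a, v   [→-rule on 8 (branches; this branch)]
10. ¬◇(a ∧ b), w   [¬□-rule on 5: fresh world w, uRw]
11. ¬(a ∧ b), u   [¬◇-rule on 10 via wRu]
12. ¬(a ∧ b), v   [¬◇-rule on 10 via wRv]
13. ¬(a ∧ b), w   [¬◇-rule on 10 via wRw]
14. ¬b, u   [¬∧-rule on 11 (branches; this branch)]
Accessibility: uRu, uRv, uRw, vRu, vRv, vRw, wRu, wRv, wRw
Branch closes: b and ¬b both at u.
Every branch closes (one shown): unsatisfiable in S5.
S4-tableau for the formula:
1. ¬((a ∧ b) → □◇(a ∧ b)) ∧ ◇(¬b → ¬a), u
2. ¬((a ∧ b) → □◇(a ∧ b)), u   [∧-rule on 1]
3. ◇(¬b → ¬a), u   [∧-rule on 1]
4. a ∧ b, u   [¬→-rule on 2]
5. ¬□◇(a ∧ b), u   [¬→-rule on 2]
6. a, u   [∧-rule on 4]
7. b, u   [∧-rule on 4]
8. ¬b → ¬a, v   [◇-rule on 3: fresh world v, uRv]
9. ¬a, v   [→-rule on 8 (branches; this branch)]
10. ¬◇(a ∧ b), w   [¬□-rule on 5: fresh world w, uRw]
11. ¬(a ∧ b), w   [¬◇-rule on 10 via wRw]
12. ¬b, w   [¬∧-rule on 11 (branches; this branch)]
Accessibility: uRu, uRv, uRw, vRv, wRw
Complete open branch: satisfiable in S4, hence also in K, T (this S4-model is also a K-model and a T-model).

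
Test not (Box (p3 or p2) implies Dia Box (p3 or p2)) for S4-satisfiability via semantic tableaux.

1. not (Box (p3 or p2) implies Dia Box (p3 or p2)), w0
2. Box (p3 or p2), w0
3. not Dia Box (p3 or p2), w0
4. p3 or p2, w0
5. not Box (p3 or p2), w0
6. p2, w0
7. not (p3 or p2), w1
8. not p3, w1
9. not p2, w1
10. p3 or p2, w1
11. not Box (p3 or p2), w1
12. p2, w1
Accessibility: w0Rw0, w0Rw1, w1Rw1
Branch closes: p2 and not p2 both at w1.
All branches of the tableau close; one closing branch shown above.

No, unsatisfiable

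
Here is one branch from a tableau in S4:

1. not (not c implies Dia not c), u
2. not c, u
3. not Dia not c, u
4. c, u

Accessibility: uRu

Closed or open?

Both c and not c appear at u.

Closed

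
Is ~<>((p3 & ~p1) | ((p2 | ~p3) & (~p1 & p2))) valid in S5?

Tableau for the negation <>((p3 & ~p1) | ((p2 | ~p3) & (~p1 & p2))):
1. <>((p3 & ~p1) | ((p2 | ~p3) & (~p1 & p2))), u
2. (p3 & ~p1) | ((p2 | ~p3) & (~p1 & p2)), v   [<>-rule on 1: fresh world v, uRv]
3. (p2 | ~p3) & (~p1 & p2), v   [|-rule on 2 (branches; this branch)]
4. p2 | ~p3, v   [&-rule on 3]
5. ~p1 & p2, v   [&-rule on 3]
6. ~p1, v   [&-rule on 5]
7. p2, v   [&-rule on 5]
8. ~p3, v   [|-rule on 4 (branches; this branch)]
Accessibility: uRu, uRv, vRu, vRv
The negation has an open branch (countermodel exists).

No, not valid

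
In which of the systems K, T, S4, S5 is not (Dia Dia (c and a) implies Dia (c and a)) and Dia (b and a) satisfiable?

K, T

S4-tableau for the formula:
1. not (Dia Dia (c and a) implies Dia (c and a)) and Dia (b and a), u
2. not (Dia Dia (c and a) implies Dia (c and a)), u
3. Dia (b and a), u
4. Dia Dia (c and a), u
5. not Dia (c and a), u
6. not (c and a), u
7. not a, u
8. b and a, v
9. b, v
10. a, v
11. not (c and a), v
12. not c, v
13. Dia (c and a), w
14. not (c and a), w
15. not a, w
16. c and a, x
17. c, x
18. a, x
19. not (c and a), x
20. not a, x
Accessibility: uRu, uRv, uRw, uRx, vRv, wRw, wRx, xRx
Branch closes: a and not a both at x.
Every branch closes (one shown): unsatisfiable in S4, hence also in S5 (every S5-frame is an S4-frame).
T-tableau for the formula:
1. not (Dia Dia (c and a) implies Dia (c and a)) and Dia (b and a), u
2. not (Dia Dia (c and a) implies Dia (c and a)), u
3. Dia (b and a), u
4. Dia Dia (c and a), u
5. not Dia (c and a), u
6. not (c and a), u
7. not a, u
8. b and a, v
9. b, v
10. a, v
11. not (c and a), v
12. not c, v
13. Dia (c and a), w
14. not (c and a), w
15. not a, w
16. c and a, x
17. c, x
18. a, x
Accessibility: uRu, uRv, uRw, vRv, wRw, wRx, xRx
Complete open branch: satisfiable in T, hence also in K (this T-model is also a K-model).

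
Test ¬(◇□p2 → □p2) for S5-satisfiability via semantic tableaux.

Unsatisfiable (every branch closes)

1. ¬(◇□p2 → □p2), 0
2. ◇□p2, 0   [¬→-rule on 1]
3. ¬□p2, 0   [¬→-rule on 1]
4. □p2, 1   [◇-rule on 2: fresh world 1, 0R1]
5. p2, 0   [□-rule on 4 via 1R0]
6. p2, 1   [□-rule on 4 via 1R1]
7. ¬p2, 2   [¬□-rule on 3: fresh world 2, 0R2]
8. p2, 2   [□-rule on 4 via 1R2]
Accessibility: 0R0, 0R1, 0R2, 1R0, 1R1, 1R2, 2R0, 2R1, 2R2
Branch closes: p2 and ¬p2 both at 2.
(One branch shown.) All branches close.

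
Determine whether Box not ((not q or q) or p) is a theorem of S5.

Tableau for the negation not Box not ((not q or q) or p):
1. not Box not ((not q or q) or p), w0
2. (not q or q) or p, w1
3. p, w1
Accessibility: w0Rw0, w0Rw1, w1Rw0, w1Rw1
The negation has an open branch (countermodel exists).

Invalid (countermodel exists)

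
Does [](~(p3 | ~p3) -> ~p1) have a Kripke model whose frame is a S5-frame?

1. [](~(p3 | ~p3) -> ~p1), 0
2. ~(p3 | ~p3) -> ~p1, 0
3. ~p1, 0
Accessibility: 0R0

Satisfiable (open branch found)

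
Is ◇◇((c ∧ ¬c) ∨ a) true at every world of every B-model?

Tableau for the negation ¬◇◇((c ∧ ¬c) ∨ a):
1. ¬◇◇((c ∧ ¬c) ∨ a), u
2. ¬◇((c ∧ ¬c) ∨ a), u   [¬◇-rule on 1 via uRu]
3. ¬((c ∧ ¬c) ∨ a), u   [¬◇-rule on 2 via uRu]
4. ¬(c ∧ ¬c), u   [¬∨-rule on 3]
5. ¬a, u   [¬∨-rule on 3]
6. c, u   [¬∧-rule on 4 (branches; this branch)]
Accessibility: uRu
The negation has an open branch (countermodel exists).

No, not valid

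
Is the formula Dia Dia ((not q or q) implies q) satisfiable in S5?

Satisfiable

1. Dia Dia ((not q or q) implies q), 0
2. Dia ((not q or q) implies q), 1
3. (not q or q) implies q, 2
4. q, 2
Accessibility: 0R0, 0R1, 0R2, 1R0, 1R1, 1R2, 2R0, 2R1, 2R2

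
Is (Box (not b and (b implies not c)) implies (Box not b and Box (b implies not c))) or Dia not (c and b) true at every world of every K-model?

Tableau for the negation not ((Box (not b and (b implies not c)) implies (Box not b and Box (b implies not c))) or Dia not (c and b)):
1. not ((Box (not b and (b implies not c)) implies (Box not b and Box (b implies not c))) or Dia not (c and b)), w0
2. not (Box (not b and (b implies not c)) implies (Box not b and Box (b implies not c))), w0
3. not Dia not (c and b), w0
4. Box (not b and (b implies not c)), w0
5. not (Box not b and Box (b implies not c)), w0
6. not Box (b implies not c), w0
7. not (b implies not c), w1
8. b, w1
9. c, w1
10. c and b, w1
11. not b and (b implies not c), w1
12. not b, w1
13. b implies not c, w1
Accessibility: w0Rw1
Branch closes: b and not b both at w1.
All branches of the negation close; one closing branch shown above.

Yes, valid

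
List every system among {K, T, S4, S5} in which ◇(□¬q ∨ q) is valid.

K-tableau for the negation ¬◇(□¬q ∨ q):
1. ¬◇(□¬q ∨ q), w0
Complete open branch: countermodel on a K-frame, so not valid in K.
T-tableau for the negation ¬◇(□¬q ∨ q):
1. ¬◇(□¬q ∨ q), w0
2. ¬(□¬q ∨ q), w0   [¬◇-rule on 1 via w0Rw0]
3. ¬□¬q, w0   [¬∨-rule on 2]
4. ¬q, w0   [¬∨-rule on 2]
5. q, w1   [¬□-rule on 3: fresh world w1, w0Rw1]
6. ¬(□¬q ∨ q), w1   [¬◇-rule on 1 via w0Rw1]
7. ¬□¬q, w1   [¬∨-rule on 6]
8. ¬q, w1   [¬∨-rule on 6]
Accessibility: w0Rw0, w0Rw1, w1Rw1
Branch closes: q and ¬q both at w1.
Every branch closes (one shown): valid in T, hence also in S4, S5 (every theorem of T is a theorem of S4 and S5).

T, S4, S5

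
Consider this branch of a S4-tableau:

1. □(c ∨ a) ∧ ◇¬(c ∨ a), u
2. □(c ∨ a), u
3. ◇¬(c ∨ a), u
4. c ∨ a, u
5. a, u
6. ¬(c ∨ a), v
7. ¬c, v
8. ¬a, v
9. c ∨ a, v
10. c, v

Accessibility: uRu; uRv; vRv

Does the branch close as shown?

Yes, closed

Both c and ¬c appear at v.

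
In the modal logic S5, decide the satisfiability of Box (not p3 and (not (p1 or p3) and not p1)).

Satisfiable (open branch found)

1. Box (not p3 and (not (p1 or p3) and not p1)), 0
2. not p3 and (not (p1 or p3) and not p1), 0
3. not p3, 0
4. not (p1 or p3) and not p1, 0
5. not (p1 or p3), 0
6. not p1, 0
Accessibility: 0R0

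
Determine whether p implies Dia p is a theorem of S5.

Tableau for the negation not (p implies Dia p):
1. not (p implies Dia p), w0
2. p, w0   [neg-implies-rule on 1]
3. not Dia p, w0   [neg-implies-rule on 1]
4. not p, w0   [neg-Dia-rule on 3 via w0Rw0]
Accessibility: w0Rw0
Branch closes: p and not p both at w0.
Every branch of the negation's tableau closes; the branch above is one of them.

Valid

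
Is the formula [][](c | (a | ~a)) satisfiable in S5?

1. [][](c | (a | ~a)), 0
2. [](c | (a | ~a)), 0   [[]-rule on 1 via 0R0]
3. c | (a | ~a), 0   [[]-rule on 2 via 0R0]
4. a | ~a, 0   [|-rule on 3 (branches; this branch)]
5. ~a, 0   [|-rule on 4 (branches; this branch)]
Accessibility: 0R0

Satisfiable (open branch found)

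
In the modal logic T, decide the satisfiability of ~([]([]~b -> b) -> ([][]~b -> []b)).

Unsatisfiable

1. ~([]([]~b -> b) -> ([][]~b -> []b)), u
2. []([]~b -> b), u
3. ~([][]~b -> []b), u
4. [][]~b, u
5. ~[]b, u
6. []~b -> b, u
7. []~b, u
8. ~b, u
9. ~[]~b, u
10. ~b, v
11. []~b -> b, v
12. []~b, v
13. ~[]~b, v
14. b, w
15. []~b -> b, w
16. []~b, w
17. ~b, w
Accessibility: uRu, uRv, uRw, vRv, wRw
Branch closes: b and ~b both at w.
Every branch closes; the branch above is one of them.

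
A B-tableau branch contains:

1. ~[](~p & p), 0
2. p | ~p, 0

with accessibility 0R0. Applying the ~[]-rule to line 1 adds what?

a fresh world 1 with 0R1, and ~(~p & p) at 1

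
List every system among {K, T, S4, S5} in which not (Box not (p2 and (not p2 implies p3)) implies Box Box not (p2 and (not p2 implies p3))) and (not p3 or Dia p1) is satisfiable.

K, T

T-tableau for the formula:
1. not (Box not (p2 and (not p2 implies p3)) implies Box Box not (p2 and (not p2 implies p3))) and (not p3 or Dia p1), w0
2. not (Box not (p2 and (not p2 implies p3)) implies Box Box not (p2 and (not p2 implies p3))), w0   [and-rule on 1]
3. not p3 or Dia p1, w0   [and-rule on 1]
4. Box not (p2 and (not p2 implies p3)), w0   [neg-implies-rule on 2]
5. not Box Box not (p2 and (not p2 implies p3)), w0   [neg-implies-rule on 2]
6. not (p2 and (not p2 implies p3)), w0   [Box-rule on 4 via w0Rw0]
7. Dia p1, w0   [or-rule on 3 (branches; this branch)]
8. not (not p2 implies p3), w0   [neg-and-rule on 6 (branches; this branch)]
9. not p2, w0   [neg-implies-rule on 8]
10. not p3, w0   [neg-implies-rule on 8]
11. not Box not (p2 and (not p2 implies p3)), w1   [neg-Box-rule on 5: fresh world w1, w0Rw1]
12. not (p2 and (not p2 implies p3)), w1   [Box-rule on 4 via w0Rw1]
13. not (not p2 implies p3), w1   [neg-and-rule on 12 (branches; this branch)]
14. not p2, w1   [neg-implies-rule on 13]
15. not p3, w1   [neg-implies-rule on 13]
16. p1, w2   [Dia-rule on 7: fresh world w2, w0Rw2]
17. not (p2 and (not p2 implies p3)), w2   [Box-rule on 4 via w0Rw2]
18. not (not p2 implies p3), w2   [neg-and-rule on 17 (branches; this branch)]
19. not p2, w2   [neg-implies-rule on 18]
20. not p3, w2   [neg-implies-rule on 18]
21. p2 and (not p2 implies p3), w3   [neg-Box-rule on 11: fresh world w3, w1Rw3]
22. p2, w3   [and-rule on 21]
23. not p2 implies p3, w3   [and-rule on 21]
24. p3, w3   [implies-rule on 23 (branches; this branch)]
Accessibility: w0Rw0, w0Rw1, w0Rw2, w1Rw1, w1Rw3, w2Rw2, w3Rw3
Complete open branch: satisfiable in T, hence also in K (this T-model is also a K-model).
S4-tableau for the formula:
1. not (Box not (p2 and (not p2 implies p3)) implies Box Box not (p2 and (not p2 implies p3))) and (not p3 or Dia p1), w0
2. not (Box not (p2 and (not p2 implies p3)) implies Box Box not (p2 and (not p2 implies p3))), w0   [and-rule on 1]
3. not p3 or Dia p1, w0   [and-rule on 1]
4. Box not (p2 and (not p2 implies p3)), w0   [neg-implies-rule on 2]
5. not Box Box not (p2 and (not p2 implies p3)), w0   [neg-implies-rule on 2]
6. not (p2 and (not p2 implies p3)), w0   [Box-rule on 4 via w0Rw0]
7. Dia p1, w0   [or-rule on 3 (branches; this branch)]
8. not (not p2 implies p3), w0   [neg-and-rule on 6 (branches; this branch)]
9. not p2, w0   [neg-implies-rule on 8]
10. not p3, w0   [neg-implies-rule on 8]
11. not Box not (p2 and (not p2 implies p3)), w1   [neg-Box-rule on 5: fresh world w1, w0Rw1]
12. not (p2 and (not p2 implies p3)), w1   [Box-rule on 4 via w0Rw1]
13. not (not p2 implies p3), w1   [neg-and-rule on 12 (branches; this branch)]
14. not p2, w1   [neg-implies-rule on 13]
15. not p3, w1   [neg-implies-rule on 13]
16. p1, w2   [Dia-rule on 7: fresh world w2, w0Rw2]
17. not (p2 and (not p2 implies p3)), w2   [Box-rule on 4 via w0Rw2]
18. not (not p2 implies p3), w2   [neg-and-rule on 17 (branches; this branch)]
19. not p2, w2   [neg-implies-rule on 18]
20. not p3, w2   [neg-implies-rule on 18]
21. p2 and (not p2 implies p3), w3   [neg-Box-rule on 11: fresh world w3, w1Rw3]
22. p2, w3   [and-rule on 21]
23. not p2 implies p3, w3   [and-rule on 21]
24. not (p2 and (not p2 implies p3)), w3   [Box-rule on 4 via w0Rw3]
25. p3, w3   [implies-rule on 23 (branches; this branch)]
26. not (not p2 implies p3), w3   [neg-and-rule on 24 (branches; this branch)]
27. not p2, w3   [neg-implies-rule on 26]
28. not p3, w3   [neg-implies-rule on 26]
Accessibility: w0Rw0, w0Rw1, w0Rw2, w0Rw3, w1Rw1, w1Rw3, w2Rw2, w3Rw3
Branch closes: p2 and not p2 both at w3.
Every branch closes (one shown): unsatisfiable in S4, hence also in S5 (every S5-frame is an S4-frame).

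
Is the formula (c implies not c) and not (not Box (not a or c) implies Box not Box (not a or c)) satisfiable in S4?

Satisfiable (open branch found)

1. (c implies not c) and not (not Box (not a or c) implies Box not Box (not a or c)), u
2. c implies not c, u
3. not (not Box (not a or c) implies Box not Box (not a or c)), u
4. not Box (not a or c), u
5. not Box not Box (not a or c), u
6. not c, u
7. not (not a or c), v
8. a, v
9. not c, v
10. Box (not a or c), w
11. not a or c, w
12. c, w
Accessibility: uRu, uRv, uRw, vRv, wRw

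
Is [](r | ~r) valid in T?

Tableau for the negation ~[](r | ~r):
1. ~[](r | ~r), u
2. ~(r | ~r), v
3. ~r, v
4. r, v
Accessibility: uRu, uRv, vRv
Branch closes: r and ~r both at v.
Every branch of the negation's tableau closes; the branch above is one of them.

Yes, valid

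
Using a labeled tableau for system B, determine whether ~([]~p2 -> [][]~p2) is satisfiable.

1. ~([]~p2 -> [][]~p2), u
2. []~p2, u
3. ~[][]~p2, u
4. ~p2, u
5. ~[]~p2, v
6. ~p2, v
7. p2, w
Accessibility: uRu, uRv, vRu, vRv, vRw, wRv, wRw

Satisfiable (open branch found)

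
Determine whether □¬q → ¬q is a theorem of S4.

Tableau for the negation ¬(□¬q → ¬q):
1. ¬(□¬q → ¬q), 0
2. □¬q, 0   [¬→-rule on 1]
3. q, 0   [¬→-rule on 1]
4. ¬q, 0   [□-rule on 2 via 0R0]
Accessibility: 0R0
Branch closes: q and ¬q both at 0.
All branches of the negation close; one closing branch shown above.

Yes, valid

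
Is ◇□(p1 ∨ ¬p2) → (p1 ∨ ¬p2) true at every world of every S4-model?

Tableau for the negation ¬(◇□(p1 ∨ ¬p2) → (p1 ∨ ¬p2)):
1. ¬(◇□(p1 ∨ ¬p2) → (p1 ∨ ¬p2)), u
2. ◇□(p1 ∨ ¬p2), u   [¬→-rule on 1]
3. ¬(p1 ∨ ¬p2), u   [¬→-rule on 1]
4. ¬p1, u   [¬∨-rule on 3]
5. p2, u   [¬∨-rule on 3]
6. □(p1 ∨ ¬p2), v   [◇-rule on 2: fresh world v, uRv]
7. p1 ∨ ¬p2, v   [□-rule on 6 via vRv]
8. ¬p2, v   [∨-rule on 7 (branches; this branch)]
Accessibility: uRu, uRv, vRv
The negation has an open branch (countermodel exists).

Invalid (countermodel exists)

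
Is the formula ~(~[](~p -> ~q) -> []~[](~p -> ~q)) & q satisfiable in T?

Yes, satisfiable

1. ~(~[](~p -> ~q) -> []~[](~p -> ~q)) & q, 0
2. ~(~[](~p -> ~q) -> []~[](~p -> ~q)), 0
3. q, 0
4. ~[](~p -> ~q), 0
5. ~[]~[](~p -> ~q), 0
6. ~(~p -> ~q), 1
7. ~p, 1
8. q, 1
9. [](~p -> ~q), 2
10. ~p -> ~q, 2
11. ~q, 2
Accessibility: 0R0, 0R1, 0R2, 1R1, 2R2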